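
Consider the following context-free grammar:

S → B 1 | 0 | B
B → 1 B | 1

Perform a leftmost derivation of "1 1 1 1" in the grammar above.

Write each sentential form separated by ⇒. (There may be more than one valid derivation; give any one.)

S ⇒ B 1 ⇒ 1 B 1 ⇒ 1 1 B 1 ⇒ 1 1 1 1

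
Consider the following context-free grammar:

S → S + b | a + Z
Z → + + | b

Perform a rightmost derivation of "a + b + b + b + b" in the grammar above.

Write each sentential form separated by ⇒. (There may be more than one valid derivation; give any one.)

S ⇒ S + b ⇒ S + b + b ⇒ S + b + b + b ⇒ a + Z + b + b + b ⇒ a + b + b + b + b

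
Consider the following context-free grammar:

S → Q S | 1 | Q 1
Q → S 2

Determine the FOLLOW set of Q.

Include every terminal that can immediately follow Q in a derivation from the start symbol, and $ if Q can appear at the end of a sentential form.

We compute FOLLOW(Q) using the standard algorithm.
FOLLOW(S) starts with {$}.
FIRST(Q) = {1}
FIRST(S) = {1}
FOLLOW(Q) = {1}
FOLLOW(S) = {$, 2}
Therefore, FOLLOW(Q) = {1}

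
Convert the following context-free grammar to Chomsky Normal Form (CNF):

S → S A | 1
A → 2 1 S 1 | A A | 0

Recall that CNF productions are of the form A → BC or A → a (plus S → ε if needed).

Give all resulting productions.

S → 1; T2 → 2; T1 → 1; A → 0; S → S A; A → T2 X0; X0 → T1 X1; X1 → S T1; A → A A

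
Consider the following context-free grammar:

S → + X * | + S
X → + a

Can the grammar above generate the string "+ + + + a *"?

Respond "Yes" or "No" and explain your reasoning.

Yes - a valid derivation exists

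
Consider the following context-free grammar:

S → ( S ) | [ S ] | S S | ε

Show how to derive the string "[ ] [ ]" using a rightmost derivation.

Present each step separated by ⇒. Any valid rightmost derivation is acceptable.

S ⇒ S S ⇒ S [ S ] ⇒ S [ ] ⇒ [ S ] [ ] ⇒ [ ] [ ]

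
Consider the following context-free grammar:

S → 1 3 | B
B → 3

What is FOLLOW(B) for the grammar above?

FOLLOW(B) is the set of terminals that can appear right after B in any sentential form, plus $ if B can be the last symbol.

We compute FOLLOW(B) using the standard algorithm.
FOLLOW(S) starts with {$}.
FIRST(B) = {3}
FIRST(S) = {1, 3}
FOLLOW(B) = {$}
FOLLOW(S) = {$}
Therefore, FOLLOW(B) = {$}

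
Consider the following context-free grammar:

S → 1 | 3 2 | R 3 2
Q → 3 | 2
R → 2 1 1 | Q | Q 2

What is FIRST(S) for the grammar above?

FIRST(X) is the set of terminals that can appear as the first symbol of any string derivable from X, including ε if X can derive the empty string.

We compute FIRST(S) using the standard algorithm.
FIRST(Q) = {2, 3}
FIRST(R) = {2, 3}
FIRST(S) = {1, 2, 3}
Therefore, FIRST(S) = {1, 2, 3}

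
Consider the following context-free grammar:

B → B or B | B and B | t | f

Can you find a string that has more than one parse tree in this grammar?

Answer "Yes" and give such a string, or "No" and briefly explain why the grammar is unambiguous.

Yes - the string 'f or t or t and f or t' has two distinct parse trees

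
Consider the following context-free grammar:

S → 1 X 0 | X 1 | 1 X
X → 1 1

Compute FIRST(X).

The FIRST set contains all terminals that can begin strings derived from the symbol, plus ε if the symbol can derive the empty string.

We compute FIRST(X) using the standard algorithm.
FIRST(S) = {1}
FIRST(X) = {1}
Therefore, FIRST(X) = {1}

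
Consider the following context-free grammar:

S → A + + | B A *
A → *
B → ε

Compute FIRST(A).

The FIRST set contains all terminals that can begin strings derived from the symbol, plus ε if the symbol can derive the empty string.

We compute FIRST(A) using the standard algorithm.
FIRST(A) = {*}
FIRST(B) = {ε}
FIRST(S) = {*}
Therefore, FIRST(A) = {*}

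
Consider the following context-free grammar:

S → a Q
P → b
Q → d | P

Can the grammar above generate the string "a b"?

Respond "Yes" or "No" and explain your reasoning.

Yes - a valid derivation exists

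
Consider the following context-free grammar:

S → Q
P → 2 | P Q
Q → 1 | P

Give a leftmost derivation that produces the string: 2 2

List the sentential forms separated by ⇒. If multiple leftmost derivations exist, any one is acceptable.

S ⇒ Q ⇒ P ⇒ P Q ⇒ 2 Q ⇒ 2 P ⇒ 2 2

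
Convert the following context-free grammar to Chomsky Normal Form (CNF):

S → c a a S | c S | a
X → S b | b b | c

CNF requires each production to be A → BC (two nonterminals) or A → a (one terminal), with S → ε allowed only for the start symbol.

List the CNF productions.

TC → c; TA → a; S → a; TB → b; X → c; S → TC X0; X0 → TA X1; X1 → TA S; S → TC S; X → S TB; X → TB TB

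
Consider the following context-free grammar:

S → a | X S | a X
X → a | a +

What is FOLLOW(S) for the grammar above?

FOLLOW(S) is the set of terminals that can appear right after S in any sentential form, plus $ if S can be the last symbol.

We compute FOLLOW(S) using the standard algorithm.
FOLLOW(S) starts with {$}.
FIRST(S) = {a}
FIRST(X) = {a}
FOLLOW(S) = {$}
FOLLOW(X) = {$, a}
Therefore, FOLLOW(S) = {$}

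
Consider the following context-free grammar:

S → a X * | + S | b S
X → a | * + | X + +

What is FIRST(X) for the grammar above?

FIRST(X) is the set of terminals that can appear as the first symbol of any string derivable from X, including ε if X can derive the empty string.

We compute FIRST(X) using the standard algorithm.
FIRST(S) = {+, a, b}
FIRST(X) = {*, a}
Therefore, FIRST(X) = {*, a}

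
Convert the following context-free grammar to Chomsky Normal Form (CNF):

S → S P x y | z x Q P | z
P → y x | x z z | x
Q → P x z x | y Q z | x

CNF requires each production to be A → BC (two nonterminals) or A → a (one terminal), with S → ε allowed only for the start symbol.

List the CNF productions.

TX → x; TY → y; TZ → z; S → z; P → x; Q → x; S → S X0; X0 → P X1; X1 → TX TY; S → TZ X2; X2 → TX X3; X3 → Q P; P → TY TX; P → TX X4; X4 → TZ TZ; Q → P X5; X5 → TX X6; X6 → TZ TX; Q → TY X7; X7 → Q TZ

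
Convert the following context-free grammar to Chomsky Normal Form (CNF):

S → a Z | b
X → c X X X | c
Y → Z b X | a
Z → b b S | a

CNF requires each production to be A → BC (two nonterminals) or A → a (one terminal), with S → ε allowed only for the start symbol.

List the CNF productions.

TA → a; S → b; TC → c; X → c; TB → b; Y → a; Z → a; S → TA Z; X → TC X0; X0 → X X1; X1 → X X; Y → Z X2; X2 → TB X; Z → TB X3; X3 → TB S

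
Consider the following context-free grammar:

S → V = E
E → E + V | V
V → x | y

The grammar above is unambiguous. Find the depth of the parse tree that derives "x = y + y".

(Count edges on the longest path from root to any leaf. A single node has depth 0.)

4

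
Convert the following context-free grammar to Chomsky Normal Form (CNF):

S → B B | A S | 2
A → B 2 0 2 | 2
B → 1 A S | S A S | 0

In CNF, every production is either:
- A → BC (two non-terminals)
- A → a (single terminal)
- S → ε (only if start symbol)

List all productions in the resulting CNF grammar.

S → 2; T2 → 2; T0 → 0; A → 2; T1 → 1; B → 0; S → B B; S → A S; A → B X0; X0 → T2 X1; X1 → T0 T2; B → T1 X2; X2 → A S; B → S X3; X3 → A S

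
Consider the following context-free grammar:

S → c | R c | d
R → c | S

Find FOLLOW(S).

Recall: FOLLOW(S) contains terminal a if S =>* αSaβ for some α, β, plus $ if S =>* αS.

We compute FOLLOW(S) using the standard algorithm.
FOLLOW(S) starts with {$}.
FIRST(R) = {c, d}
FIRST(S) = {c, d}
FOLLOW(R) = {c}
FOLLOW(S) = {$, c}
Therefore, FOLLOW(S) = {$, c}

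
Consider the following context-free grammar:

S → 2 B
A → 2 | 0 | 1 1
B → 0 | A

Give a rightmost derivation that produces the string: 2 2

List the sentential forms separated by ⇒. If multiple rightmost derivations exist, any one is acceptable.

S ⇒ 2 B ⇒ 2 A ⇒ 2 2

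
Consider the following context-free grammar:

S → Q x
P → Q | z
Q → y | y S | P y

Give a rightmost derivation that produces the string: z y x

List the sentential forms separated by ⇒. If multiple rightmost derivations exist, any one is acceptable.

S ⇒ Q x ⇒ P y x ⇒ z y x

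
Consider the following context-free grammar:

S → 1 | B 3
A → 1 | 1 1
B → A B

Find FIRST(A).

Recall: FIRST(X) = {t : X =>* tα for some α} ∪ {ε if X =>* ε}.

We compute FIRST(A) using the standard algorithm.
FIRST(A) = {1}
FIRST(B) = {1}
FIRST(S) = {1}
Therefore, FIRST(A) = {1}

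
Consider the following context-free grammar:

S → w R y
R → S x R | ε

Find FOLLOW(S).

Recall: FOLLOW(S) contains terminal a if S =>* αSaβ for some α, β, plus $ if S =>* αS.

We compute FOLLOW(S) using the standard algorithm.
FOLLOW(S) starts with {$}.
FIRST(R) = {w, ε}
FIRST(S) = {w}
FOLLOW(R) = {y}
FOLLOW(S) = {$, x}
Therefore, FOLLOW(S) = {$, x}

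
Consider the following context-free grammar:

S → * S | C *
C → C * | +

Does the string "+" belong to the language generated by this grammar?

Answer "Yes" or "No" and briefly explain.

No - no valid derivation exists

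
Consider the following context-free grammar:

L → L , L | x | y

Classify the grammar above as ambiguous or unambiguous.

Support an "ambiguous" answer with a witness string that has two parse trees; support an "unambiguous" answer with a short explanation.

Ambiguous - the string 'x , y , x , x , x' has two distinct parse trees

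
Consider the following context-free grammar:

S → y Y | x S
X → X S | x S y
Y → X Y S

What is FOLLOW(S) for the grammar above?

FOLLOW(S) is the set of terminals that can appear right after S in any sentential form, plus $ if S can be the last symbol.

We compute FOLLOW(S) using the standard algorithm.
FOLLOW(S) starts with {$}.
FIRST(S) = {x, y}
FIRST(X) = {x}
FIRST(Y) = {x}
FOLLOW(S) = {$, x, y}
FOLLOW(X) = {x, y}
FOLLOW(Y) = {$, x, y}
Therefore, FOLLOW(S) = {$, x, y}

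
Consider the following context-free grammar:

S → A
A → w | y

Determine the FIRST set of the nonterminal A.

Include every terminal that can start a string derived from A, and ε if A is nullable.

We compute FIRST(A) using the standard algorithm.
FIRST(A) = {w, y}
FIRST(S) = {w, y}
Therefore, FIRST(A) = {w, y}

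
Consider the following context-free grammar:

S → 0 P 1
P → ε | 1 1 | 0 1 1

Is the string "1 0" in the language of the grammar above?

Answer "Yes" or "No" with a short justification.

No - no valid derivation exists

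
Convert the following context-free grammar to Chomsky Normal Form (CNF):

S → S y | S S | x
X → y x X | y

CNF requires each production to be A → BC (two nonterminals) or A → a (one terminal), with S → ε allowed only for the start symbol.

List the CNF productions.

TY → y; S → x; TX → x; X → y; S → S TY; S → S S; X → TY X0; X0 → TX X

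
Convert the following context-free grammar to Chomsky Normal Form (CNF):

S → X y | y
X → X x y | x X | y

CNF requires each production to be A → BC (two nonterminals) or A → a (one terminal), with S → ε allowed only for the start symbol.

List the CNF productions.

TY → y; S → y; TX → x; X → y; S → X TY; X → X X0; X0 → TX TY; X → TX X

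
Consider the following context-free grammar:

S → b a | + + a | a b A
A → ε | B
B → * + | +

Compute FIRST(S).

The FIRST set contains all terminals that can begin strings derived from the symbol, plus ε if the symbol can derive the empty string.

We compute FIRST(S) using the standard algorithm.
FIRST(A) = {*, +, ε}
FIRST(B) = {*, +}
FIRST(S) = {+, a, b}
Therefore, FIRST(S) = {+, a, b}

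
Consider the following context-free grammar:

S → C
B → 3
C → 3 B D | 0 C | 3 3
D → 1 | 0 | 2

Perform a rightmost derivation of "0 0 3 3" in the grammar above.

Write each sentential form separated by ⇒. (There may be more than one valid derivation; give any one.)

S ⇒ C ⇒ 0 C ⇒ 0 0 C ⇒ 0 0 3 3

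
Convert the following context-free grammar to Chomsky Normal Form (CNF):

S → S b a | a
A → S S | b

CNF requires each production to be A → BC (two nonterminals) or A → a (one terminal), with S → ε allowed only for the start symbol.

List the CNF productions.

TB → b; TA → a; S → a; A → b; S → S X0; X0 → TB TA; A → S S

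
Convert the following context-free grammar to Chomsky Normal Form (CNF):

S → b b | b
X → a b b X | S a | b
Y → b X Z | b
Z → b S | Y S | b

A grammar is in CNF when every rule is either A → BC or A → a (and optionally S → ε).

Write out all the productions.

TB → b; S → b; TA → a; X → b; Y → b; Z → b; S → TB TB; X → TA X0; X0 → TB X1; X1 → TB X; X → S TA; Y → TB X2; X2 → X Z; Z → TB S; Z → Y S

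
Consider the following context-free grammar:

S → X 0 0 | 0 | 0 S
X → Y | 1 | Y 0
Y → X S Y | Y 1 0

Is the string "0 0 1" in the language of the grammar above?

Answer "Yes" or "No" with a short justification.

No - no valid derivation exists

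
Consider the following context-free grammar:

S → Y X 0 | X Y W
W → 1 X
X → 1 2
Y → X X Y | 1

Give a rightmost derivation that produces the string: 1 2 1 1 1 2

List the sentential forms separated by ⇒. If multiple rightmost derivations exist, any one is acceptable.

S ⇒ X Y W ⇒ X Y 1 X ⇒ X Y 1 1 2 ⇒ X 1 1 1 2 ⇒ 1 2 1 1 1 2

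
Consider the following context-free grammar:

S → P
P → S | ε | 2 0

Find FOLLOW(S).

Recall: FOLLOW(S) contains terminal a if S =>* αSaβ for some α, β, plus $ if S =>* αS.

We compute FOLLOW(S) using the standard algorithm.
FOLLOW(S) starts with {$}.
FIRST(P) = {2, ε}
FIRST(S) = {2, ε}
FOLLOW(P) = {$}
FOLLOW(S) = {$}
Therefore, FOLLOW(S) = {$}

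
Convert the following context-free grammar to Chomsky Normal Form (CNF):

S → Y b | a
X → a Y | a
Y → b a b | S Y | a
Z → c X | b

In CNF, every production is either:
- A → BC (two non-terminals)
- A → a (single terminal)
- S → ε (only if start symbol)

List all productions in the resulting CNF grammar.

TB → b; S → a; TA → a; X → a; Y → a; TC → c; Z → b; S → Y TB; X → TA Y; Y → TB X0; X0 → TA TB; Y → S Y; Z → TC X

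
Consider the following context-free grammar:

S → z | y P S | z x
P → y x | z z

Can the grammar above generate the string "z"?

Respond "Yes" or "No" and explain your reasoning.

Yes - a valid derivation exists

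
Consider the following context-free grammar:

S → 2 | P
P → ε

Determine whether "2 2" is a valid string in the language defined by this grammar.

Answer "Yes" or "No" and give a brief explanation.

No - no valid derivation exists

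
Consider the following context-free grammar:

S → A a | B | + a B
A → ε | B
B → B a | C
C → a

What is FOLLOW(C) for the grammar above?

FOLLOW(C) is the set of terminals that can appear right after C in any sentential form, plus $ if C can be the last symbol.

We compute FOLLOW(C) using the standard algorithm.
FOLLOW(S) starts with {$}.
FIRST(A) = {a, ε}
FIRST(B) = {a}
FIRST(C) = {a}
FIRST(S) = {+, a}
FOLLOW(A) = {a}
FOLLOW(B) = {$, a}
FOLLOW(C) = {$, a}
FOLLOW(S) = {$}
Therefore, FOLLOW(C) = {$, a}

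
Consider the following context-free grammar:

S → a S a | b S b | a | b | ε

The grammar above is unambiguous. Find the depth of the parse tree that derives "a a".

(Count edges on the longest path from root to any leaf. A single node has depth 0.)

2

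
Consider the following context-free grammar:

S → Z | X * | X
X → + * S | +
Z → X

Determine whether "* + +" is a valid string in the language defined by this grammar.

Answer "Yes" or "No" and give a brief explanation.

No - no valid derivation exists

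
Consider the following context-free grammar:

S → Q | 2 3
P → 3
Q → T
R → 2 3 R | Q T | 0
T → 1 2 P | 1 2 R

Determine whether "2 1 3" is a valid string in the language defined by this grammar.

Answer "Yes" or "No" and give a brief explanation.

No - no valid derivation exists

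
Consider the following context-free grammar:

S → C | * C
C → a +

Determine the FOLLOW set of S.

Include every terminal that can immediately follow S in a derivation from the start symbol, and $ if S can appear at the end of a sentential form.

We compute FOLLOW(S) using the standard algorithm.
FOLLOW(S) starts with {$}.
FIRST(C) = {a}
FIRST(S) = {*, a}
FOLLOW(C) = {$}
FOLLOW(S) = {$}
Therefore, FOLLOW(S) = {$}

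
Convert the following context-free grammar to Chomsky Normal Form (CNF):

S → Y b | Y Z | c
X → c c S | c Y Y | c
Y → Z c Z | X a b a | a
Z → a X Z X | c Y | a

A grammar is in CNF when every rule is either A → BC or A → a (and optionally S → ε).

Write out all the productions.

TB → b; S → c; TC → c; X → c; TA → a; Y → a; Z → a; S → Y TB; S → Y Z; X → TC X0; X0 → TC S; X → TC X1; X1 → Y Y; Y → Z X2; X2 → TC Z; Y → X X3; X3 → TA X4; X4 → TB TA; Z → TA X5; X5 → X X6; X6 → Z X; Z → TC Y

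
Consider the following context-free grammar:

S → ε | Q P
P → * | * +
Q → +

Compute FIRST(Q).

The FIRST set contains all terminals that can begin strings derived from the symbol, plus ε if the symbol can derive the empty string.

We compute FIRST(Q) using the standard algorithm.
FIRST(P) = {*}
FIRST(Q) = {+}
FIRST(S) = {+, ε}
Therefore, FIRST(Q) = {+}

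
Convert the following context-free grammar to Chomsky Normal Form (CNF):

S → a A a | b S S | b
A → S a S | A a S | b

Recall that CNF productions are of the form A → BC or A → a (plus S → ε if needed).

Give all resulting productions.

TA → a; TB → b; S → b; A → b; S → TA X0; X0 → A TA; S → TB X1; X1 → S S; A → S X2; X2 → TA S; A → A X3; X3 → TA S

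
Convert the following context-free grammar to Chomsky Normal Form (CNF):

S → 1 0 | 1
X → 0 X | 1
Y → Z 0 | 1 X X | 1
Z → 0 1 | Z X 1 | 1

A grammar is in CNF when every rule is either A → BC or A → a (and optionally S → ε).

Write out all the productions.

T1 → 1; T0 → 0; S → 1; X → 1; Y → 1; Z → 1; S → T1 T0; X → T0 X; Y → Z T0; Y → T1 X0; X0 → X X; Z → T0 T1; Z → Z X1; X1 → X T1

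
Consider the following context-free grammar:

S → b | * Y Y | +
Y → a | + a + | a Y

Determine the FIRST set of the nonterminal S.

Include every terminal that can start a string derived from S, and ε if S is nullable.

We compute FIRST(S) using the standard algorithm.
FIRST(S) = {*, +, b}
FIRST(Y) = {+, a}
Therefore, FIRST(S) = {*, +, b}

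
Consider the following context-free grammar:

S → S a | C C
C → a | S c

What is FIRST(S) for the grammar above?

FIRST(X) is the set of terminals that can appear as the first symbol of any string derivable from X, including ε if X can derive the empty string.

We compute FIRST(S) using the standard algorithm.
FIRST(C) = {a}
FIRST(S) = {a}
Therefore, FIRST(S) = {a}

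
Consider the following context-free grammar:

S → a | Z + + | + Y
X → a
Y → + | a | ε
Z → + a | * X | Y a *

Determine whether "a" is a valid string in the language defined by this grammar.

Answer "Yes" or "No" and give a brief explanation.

Yes - a valid derivation exists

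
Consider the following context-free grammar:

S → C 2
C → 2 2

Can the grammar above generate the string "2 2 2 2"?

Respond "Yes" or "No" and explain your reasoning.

No - no valid derivation exists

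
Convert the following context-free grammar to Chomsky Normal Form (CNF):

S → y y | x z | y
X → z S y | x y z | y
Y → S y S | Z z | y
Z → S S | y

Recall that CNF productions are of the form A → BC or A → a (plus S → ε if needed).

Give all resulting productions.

TY → y; TX → x; TZ → z; S → y; X → y; Y → y; Z → y; S → TY TY; S → TX TZ; X → TZ X0; X0 → S TY; X → TX X1; X1 → TY TZ; Y → S X2; X2 → TY S; Y → Z TZ; Z → S S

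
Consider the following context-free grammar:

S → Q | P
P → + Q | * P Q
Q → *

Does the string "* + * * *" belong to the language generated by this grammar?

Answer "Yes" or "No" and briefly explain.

No - no valid derivation exists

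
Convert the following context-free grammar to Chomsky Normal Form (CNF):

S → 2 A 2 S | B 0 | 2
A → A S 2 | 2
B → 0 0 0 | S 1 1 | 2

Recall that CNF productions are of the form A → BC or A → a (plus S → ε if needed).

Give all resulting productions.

T2 → 2; T0 → 0; S → 2; A → 2; T1 → 1; B → 2; S → T2 X0; X0 → A X1; X1 → T2 S; S → B T0; A → A X2; X2 → S T2; B → T0 X3; X3 → T0 T0; B → S X4; X4 → T1 T1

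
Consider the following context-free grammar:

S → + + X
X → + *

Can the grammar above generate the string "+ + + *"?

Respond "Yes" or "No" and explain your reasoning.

Yes - a valid derivation exists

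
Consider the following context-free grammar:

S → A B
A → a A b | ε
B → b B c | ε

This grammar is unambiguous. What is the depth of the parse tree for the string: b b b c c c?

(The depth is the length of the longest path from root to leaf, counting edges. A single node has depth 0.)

5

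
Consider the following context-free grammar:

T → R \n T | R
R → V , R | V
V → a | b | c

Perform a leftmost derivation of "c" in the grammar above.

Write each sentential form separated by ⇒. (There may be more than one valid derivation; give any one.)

T ⇒ R ⇒ V ⇒ c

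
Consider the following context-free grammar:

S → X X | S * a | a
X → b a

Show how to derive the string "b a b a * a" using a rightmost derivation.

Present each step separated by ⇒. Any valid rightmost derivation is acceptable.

S ⇒ S * a ⇒ X X * a ⇒ X b a * a ⇒ b a b a * a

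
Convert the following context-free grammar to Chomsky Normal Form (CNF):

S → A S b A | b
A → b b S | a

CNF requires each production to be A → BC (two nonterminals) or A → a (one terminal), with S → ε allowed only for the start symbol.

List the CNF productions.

TB → b; S → b; A → a; S → A X0; X0 → S X1; X1 → TB A; A → TB X2; X2 → TB S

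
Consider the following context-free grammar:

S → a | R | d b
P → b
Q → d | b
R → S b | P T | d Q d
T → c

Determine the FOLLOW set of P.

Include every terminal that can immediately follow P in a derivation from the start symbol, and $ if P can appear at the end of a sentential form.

We compute FOLLOW(P) using the standard algorithm.
FOLLOW(S) starts with {$}.
FIRST(P) = {b}
FIRST(Q) = {b, d}
FIRST(R) = {a, b, d}
FIRST(S) = {a, b, d}
FIRST(T) = {c}
FOLLOW(P) = {c}
FOLLOW(Q) = {d}
FOLLOW(R) = {$, b}
FOLLOW(S) = {$, b}
FOLLOW(T) = {$, b}
Therefore, FOLLOW(P) = {c}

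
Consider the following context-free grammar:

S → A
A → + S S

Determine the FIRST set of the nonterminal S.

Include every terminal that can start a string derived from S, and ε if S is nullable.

We compute FIRST(S) using the standard algorithm.
FIRST(A) = {+}
FIRST(S) = {+}
Therefore, FIRST(S) = {+}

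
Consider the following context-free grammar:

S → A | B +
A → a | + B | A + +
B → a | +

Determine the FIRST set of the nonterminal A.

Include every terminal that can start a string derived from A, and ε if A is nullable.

We compute FIRST(A) using the standard algorithm.
FIRST(A) = {+, a}
FIRST(B) = {+, a}
FIRST(S) = {+, a}
Therefore, FIRST(A) = {+, a}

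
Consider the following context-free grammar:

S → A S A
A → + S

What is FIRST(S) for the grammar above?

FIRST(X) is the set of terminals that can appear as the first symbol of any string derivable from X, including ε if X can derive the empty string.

We compute FIRST(S) using the standard algorithm.
FIRST(A) = {+}
FIRST(S) = {+}
Therefore, FIRST(S) = {+}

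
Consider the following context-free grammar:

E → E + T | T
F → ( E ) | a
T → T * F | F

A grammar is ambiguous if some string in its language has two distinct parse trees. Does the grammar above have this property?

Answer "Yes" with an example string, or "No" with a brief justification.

No - the grammar is unambiguous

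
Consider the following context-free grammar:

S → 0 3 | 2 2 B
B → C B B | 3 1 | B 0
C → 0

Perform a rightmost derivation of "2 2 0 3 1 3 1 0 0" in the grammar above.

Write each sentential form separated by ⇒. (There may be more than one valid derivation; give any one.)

S ⇒ 2 2 B ⇒ 2 2 C B B ⇒ 2 2 C B B 0 ⇒ 2 2 C B B 0 0 ⇒ 2 2 C B 3 1 0 0 ⇒ 2 2 C 3 1 3 1 0 0 ⇒ 2 2 0 3 1 3 1 0 0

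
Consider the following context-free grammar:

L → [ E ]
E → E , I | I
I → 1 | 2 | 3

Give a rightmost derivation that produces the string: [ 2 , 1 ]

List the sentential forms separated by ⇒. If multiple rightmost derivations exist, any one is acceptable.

L ⇒ [ E ] ⇒ [ E , I ] ⇒ [ E , 1 ] ⇒ [ I , 1 ] ⇒ [ 2 , 1 ]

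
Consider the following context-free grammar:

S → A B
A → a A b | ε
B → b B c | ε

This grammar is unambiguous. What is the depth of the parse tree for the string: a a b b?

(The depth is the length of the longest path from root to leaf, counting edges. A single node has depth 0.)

4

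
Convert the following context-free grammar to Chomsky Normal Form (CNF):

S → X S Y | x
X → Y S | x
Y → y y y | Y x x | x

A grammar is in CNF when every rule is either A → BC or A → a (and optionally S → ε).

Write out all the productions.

S → x; X → x; TY → y; TX → x; Y → x; S → X X0; X0 → S Y; X → Y S; Y → TY X1; X1 → TY TY; Y → Y X2; X2 → TX TX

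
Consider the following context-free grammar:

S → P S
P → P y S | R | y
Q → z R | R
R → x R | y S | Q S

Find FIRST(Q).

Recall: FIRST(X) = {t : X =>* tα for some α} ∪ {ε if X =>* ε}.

We compute FIRST(Q) using the standard algorithm.
FIRST(P) = {x, y, z}
FIRST(Q) = {x, y, z}
FIRST(R) = {x, y, z}
FIRST(S) = {x, y, z}
Therefore, FIRST(Q) = {x, y, z}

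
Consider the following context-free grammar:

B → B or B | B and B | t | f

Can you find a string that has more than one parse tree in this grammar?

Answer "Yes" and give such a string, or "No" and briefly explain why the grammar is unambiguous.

Yes - the string 't and t or f or f' has two distinct parse trees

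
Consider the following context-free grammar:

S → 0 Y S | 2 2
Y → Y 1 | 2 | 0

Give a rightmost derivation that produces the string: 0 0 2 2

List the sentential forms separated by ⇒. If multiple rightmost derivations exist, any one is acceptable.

S ⇒ 0 Y S ⇒ 0 Y 2 2 ⇒ 0 0 2 2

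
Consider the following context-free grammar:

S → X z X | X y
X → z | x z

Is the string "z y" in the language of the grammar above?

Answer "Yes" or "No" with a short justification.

Yes - a valid derivation exists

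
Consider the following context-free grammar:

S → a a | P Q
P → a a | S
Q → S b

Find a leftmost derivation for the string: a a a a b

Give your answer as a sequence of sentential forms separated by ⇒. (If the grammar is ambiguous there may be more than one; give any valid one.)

S ⇒ P Q ⇒ S Q ⇒ a a Q ⇒ a a S b ⇒ a a a a b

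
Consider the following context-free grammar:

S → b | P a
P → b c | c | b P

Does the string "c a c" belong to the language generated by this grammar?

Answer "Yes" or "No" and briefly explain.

No - no valid derivation exists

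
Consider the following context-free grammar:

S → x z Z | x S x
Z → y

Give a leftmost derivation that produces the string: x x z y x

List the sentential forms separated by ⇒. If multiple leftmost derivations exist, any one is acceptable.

S ⇒ x S x ⇒ x x z Z x ⇒ x x z y x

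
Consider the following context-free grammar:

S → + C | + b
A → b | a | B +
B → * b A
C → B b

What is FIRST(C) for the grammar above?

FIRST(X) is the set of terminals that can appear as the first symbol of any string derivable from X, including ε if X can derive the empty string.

We compute FIRST(C) using the standard algorithm.
FIRST(A) = {*, a, b}
FIRST(B) = {*}
FIRST(C) = {*}
FIRST(S) = {+}
Therefore, FIRST(C) = {*}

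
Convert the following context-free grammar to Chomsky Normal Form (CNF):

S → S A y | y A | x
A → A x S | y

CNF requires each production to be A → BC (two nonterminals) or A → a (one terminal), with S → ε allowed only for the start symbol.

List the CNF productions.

TY → y; S → x; TX → x; A → y; S → S X0; X0 → A TY; S → TY A; A → A X1; X1 → TX S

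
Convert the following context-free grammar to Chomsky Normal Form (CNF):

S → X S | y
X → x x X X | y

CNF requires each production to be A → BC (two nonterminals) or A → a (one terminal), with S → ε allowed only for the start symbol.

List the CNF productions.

S → y; TX → x; X → y; S → X S; X → TX X0; X0 → TX X1; X1 → X X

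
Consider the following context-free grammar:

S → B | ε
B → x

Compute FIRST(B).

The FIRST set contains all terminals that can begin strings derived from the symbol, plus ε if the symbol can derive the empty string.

We compute FIRST(B) using the standard algorithm.
FIRST(B) = {x}
FIRST(S) = {x, ε}
Therefore, FIRST(B) = {x}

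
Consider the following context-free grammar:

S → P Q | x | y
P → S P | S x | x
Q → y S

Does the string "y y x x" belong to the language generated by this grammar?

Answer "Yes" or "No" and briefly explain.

No - no valid derivation exists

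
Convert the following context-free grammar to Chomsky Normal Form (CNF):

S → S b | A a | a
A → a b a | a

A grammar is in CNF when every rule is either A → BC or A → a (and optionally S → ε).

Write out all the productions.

TB → b; TA → a; S → a; A → a; S → S TB; S → A TA; A → TA X0; X0 → TB TA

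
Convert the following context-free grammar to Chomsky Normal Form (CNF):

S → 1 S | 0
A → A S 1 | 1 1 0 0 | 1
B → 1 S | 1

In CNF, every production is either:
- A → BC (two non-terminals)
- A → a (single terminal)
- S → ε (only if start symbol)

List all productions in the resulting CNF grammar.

T1 → 1; S → 0; T0 → 0; A → 1; B → 1; S → T1 S; A → A X0; X0 → S T1; A → T1 X1; X1 → T1 X2; X2 → T0 T0; B → T1 S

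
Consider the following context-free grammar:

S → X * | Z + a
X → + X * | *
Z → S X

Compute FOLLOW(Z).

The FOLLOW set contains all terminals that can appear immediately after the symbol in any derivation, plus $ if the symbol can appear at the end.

We compute FOLLOW(Z) using the standard algorithm.
FOLLOW(S) starts with {$}.
FIRST(S) = {*, +}
FIRST(X) = {*, +}
FIRST(Z) = {*, +}
FOLLOW(S) = {$, *, +}
FOLLOW(X) = {*, +}
FOLLOW(Z) = {+}
Therefore, FOLLOW(Z) = {+}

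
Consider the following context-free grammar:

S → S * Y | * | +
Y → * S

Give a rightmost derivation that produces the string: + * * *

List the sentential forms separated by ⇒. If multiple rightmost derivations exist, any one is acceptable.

S ⇒ S * Y ⇒ S * * S ⇒ S * * * ⇒ + * * *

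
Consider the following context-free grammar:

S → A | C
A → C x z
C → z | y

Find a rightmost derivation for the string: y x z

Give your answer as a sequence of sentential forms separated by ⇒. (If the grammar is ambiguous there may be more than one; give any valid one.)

S ⇒ A ⇒ C x z ⇒ y x z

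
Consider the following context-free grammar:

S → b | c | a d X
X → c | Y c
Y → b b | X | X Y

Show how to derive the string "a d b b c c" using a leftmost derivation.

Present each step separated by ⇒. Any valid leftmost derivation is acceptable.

S ⇒ a d X ⇒ a d Y c ⇒ a d X c ⇒ a d Y c c ⇒ a d b b c c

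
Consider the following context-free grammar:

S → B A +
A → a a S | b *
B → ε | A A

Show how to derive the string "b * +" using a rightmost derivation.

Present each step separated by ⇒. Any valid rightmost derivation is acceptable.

S ⇒ B A + ⇒ B b * + ⇒ b * +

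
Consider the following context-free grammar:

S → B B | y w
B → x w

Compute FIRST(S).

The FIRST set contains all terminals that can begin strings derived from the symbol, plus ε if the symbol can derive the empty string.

We compute FIRST(S) using the standard algorithm.
FIRST(B) = {x}
FIRST(S) = {x, y}
Therefore, FIRST(S) = {x, y}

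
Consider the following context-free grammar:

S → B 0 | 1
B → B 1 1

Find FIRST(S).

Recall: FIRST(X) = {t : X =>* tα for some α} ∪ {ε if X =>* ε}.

We compute FIRST(S) using the standard algorithm.
FIRST(B) = {}
FIRST(S) = {1}
Therefore, FIRST(S) = {1}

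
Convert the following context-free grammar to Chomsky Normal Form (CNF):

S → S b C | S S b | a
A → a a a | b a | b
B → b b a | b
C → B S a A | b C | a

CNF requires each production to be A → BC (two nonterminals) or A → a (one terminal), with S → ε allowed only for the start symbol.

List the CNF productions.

TB → b; S → a; TA → a; A → b; B → b; C → a; S → S X0; X0 → TB C; S → S X1; X1 → S TB; A → TA X2; X2 → TA TA; A → TB TA; B → TB X3; X3 → TB TA; C → B X4; X4 → S X5; X5 → TA A; C → TB C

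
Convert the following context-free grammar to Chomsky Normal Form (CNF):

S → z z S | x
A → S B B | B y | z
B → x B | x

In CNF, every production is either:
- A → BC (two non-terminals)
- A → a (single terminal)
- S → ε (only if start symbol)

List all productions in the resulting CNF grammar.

TZ → z; S → x; TY → y; A → z; TX → x; B → x; S → TZ X0; X0 → TZ S; A → S X1; X1 → B B; A → B TY; B → TX B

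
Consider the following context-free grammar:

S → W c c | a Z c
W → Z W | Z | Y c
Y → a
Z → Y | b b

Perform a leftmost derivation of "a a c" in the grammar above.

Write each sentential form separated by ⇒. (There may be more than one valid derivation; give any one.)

S ⇒ a Z c ⇒ a Y c ⇒ a a c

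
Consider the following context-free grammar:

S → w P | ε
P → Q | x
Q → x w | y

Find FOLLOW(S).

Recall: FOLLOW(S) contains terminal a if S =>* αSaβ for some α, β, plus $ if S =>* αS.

We compute FOLLOW(S) using the standard algorithm.
FOLLOW(S) starts with {$}.
FIRST(P) = {x, y}
FIRST(Q) = {x, y}
FIRST(S) = {w, ε}
FOLLOW(P) = {$}
FOLLOW(Q) = {$}
FOLLOW(S) = {$}
Therefore, FOLLOW(S) = {$}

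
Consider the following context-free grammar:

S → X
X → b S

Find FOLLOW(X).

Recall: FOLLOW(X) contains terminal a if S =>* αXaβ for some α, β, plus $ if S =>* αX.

We compute FOLLOW(X) using the standard algorithm.
FOLLOW(S) starts with {$}.
FIRST(S) = {b}
FIRST(X) = {b}
FOLLOW(S) = {$}
FOLLOW(X) = {$}
Therefore, FOLLOW(X) = {$}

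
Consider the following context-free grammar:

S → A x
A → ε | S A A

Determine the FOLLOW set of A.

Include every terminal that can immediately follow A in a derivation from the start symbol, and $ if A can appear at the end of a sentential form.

We compute FOLLOW(A) using the standard algorithm.
FOLLOW(S) starts with {$}.
FIRST(A) = {x, ε}
FIRST(S) = {x}
FOLLOW(A) = {x}
FOLLOW(S) = {$, x}
Therefore, FOLLOW(A) = {x}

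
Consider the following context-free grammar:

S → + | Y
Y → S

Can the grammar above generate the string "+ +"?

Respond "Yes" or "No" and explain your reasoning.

No - no valid derivation exists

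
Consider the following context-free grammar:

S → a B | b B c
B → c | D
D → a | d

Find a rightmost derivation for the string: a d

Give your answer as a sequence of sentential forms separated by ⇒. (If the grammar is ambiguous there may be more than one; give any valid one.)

S ⇒ a B ⇒ a D ⇒ a d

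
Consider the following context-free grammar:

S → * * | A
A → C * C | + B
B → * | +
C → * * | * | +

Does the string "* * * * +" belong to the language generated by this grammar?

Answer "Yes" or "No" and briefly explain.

No - no valid derivation exists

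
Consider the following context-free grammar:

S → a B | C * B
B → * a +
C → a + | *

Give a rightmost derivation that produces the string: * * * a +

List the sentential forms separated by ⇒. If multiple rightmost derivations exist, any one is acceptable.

S ⇒ C * B ⇒ C * * a + ⇒ * * * a +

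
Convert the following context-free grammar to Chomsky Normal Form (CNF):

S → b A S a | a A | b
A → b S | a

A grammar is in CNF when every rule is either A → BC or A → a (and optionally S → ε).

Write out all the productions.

TB → b; TA → a; S → b; A → a; S → TB X0; X0 → A X1; X1 → S TA; S → TA A; A → TB S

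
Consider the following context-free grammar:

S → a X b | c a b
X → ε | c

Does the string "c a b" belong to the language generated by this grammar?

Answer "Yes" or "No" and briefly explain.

Yes - a valid derivation exists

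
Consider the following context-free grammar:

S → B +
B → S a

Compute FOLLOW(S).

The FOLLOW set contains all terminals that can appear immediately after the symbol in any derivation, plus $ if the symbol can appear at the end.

We compute FOLLOW(S) using the standard algorithm.
FOLLOW(S) starts with {$}.
FIRST(B) = {}
FIRST(S) = {}
FOLLOW(B) = {+}
FOLLOW(S) = {$, a}
Therefore, FOLLOW(S) = {$, a}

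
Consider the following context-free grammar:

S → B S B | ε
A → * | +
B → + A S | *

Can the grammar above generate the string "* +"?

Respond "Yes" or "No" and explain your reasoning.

No - no valid derivation exists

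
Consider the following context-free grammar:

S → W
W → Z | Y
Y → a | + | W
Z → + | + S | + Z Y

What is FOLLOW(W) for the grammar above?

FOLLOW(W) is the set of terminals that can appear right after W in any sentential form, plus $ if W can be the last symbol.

We compute FOLLOW(W) using the standard algorithm.
FOLLOW(S) starts with {$}.
FIRST(S) = {+, a}
FIRST(W) = {+, a}
FIRST(Y) = {+, a}
FIRST(Z) = {+}
FOLLOW(S) = {$, +, a}
FOLLOW(W) = {$, +, a}
FOLLOW(Y) = {$, +, a}
FOLLOW(Z) = {$, +, a}
Therefore, FOLLOW(W) = {$, +, a}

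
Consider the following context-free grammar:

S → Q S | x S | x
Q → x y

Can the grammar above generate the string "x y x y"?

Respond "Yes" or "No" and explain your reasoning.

No - no valid derivation exists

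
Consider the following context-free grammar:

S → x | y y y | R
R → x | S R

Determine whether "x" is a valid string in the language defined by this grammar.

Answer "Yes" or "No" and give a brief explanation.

Yes - a valid derivation exists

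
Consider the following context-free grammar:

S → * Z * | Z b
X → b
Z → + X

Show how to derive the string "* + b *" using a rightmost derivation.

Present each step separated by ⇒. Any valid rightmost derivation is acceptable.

S ⇒ * Z * ⇒ * + X * ⇒ * + b *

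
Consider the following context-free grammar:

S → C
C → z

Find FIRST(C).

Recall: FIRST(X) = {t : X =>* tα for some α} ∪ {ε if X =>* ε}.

We compute FIRST(C) using the standard algorithm.
FIRST(C) = {z}
FIRST(S) = {z}
Therefore, FIRST(C) = {z}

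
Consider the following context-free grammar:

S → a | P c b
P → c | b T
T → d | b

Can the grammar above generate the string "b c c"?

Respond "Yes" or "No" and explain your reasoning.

No - no valid derivation exists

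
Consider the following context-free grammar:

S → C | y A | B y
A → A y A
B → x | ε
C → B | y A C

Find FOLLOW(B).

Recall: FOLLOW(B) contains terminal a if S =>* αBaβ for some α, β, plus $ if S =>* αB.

We compute FOLLOW(B) using the standard algorithm.
FOLLOW(S) starts with {$}.
FIRST(A) = {}
FIRST(B) = {x, ε}
FIRST(C) = {x, y, ε}
FIRST(S) = {x, y, ε}
FOLLOW(A) = {$, x, y}
FOLLOW(B) = {$, y}
FOLLOW(C) = {$}
FOLLOW(S) = {$}
Therefore, FOLLOW(B) = {$, y}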